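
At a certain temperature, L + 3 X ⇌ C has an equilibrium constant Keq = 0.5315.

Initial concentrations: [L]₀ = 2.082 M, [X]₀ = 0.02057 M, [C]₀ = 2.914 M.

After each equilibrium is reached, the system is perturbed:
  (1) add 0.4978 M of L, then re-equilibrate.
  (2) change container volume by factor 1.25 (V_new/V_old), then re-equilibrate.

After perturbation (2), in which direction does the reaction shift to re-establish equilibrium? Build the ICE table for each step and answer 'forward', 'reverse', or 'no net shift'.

Q₀ = 1.6081e+05 vs Keq = 0.5315 ⇒ Q>K, reverse
Step 1:
                    L           X           C
  init          2.082     0.02057       2.914
  Δ            0.4058       1.217     -0.4058
  eq            2.488       1.238       2.508
  solve Keq expr → x = -0.4058; check Q = 0.5315
Then add 0.4978 M of L.
Step 2:
                    L           X           C
  init          2.986       1.238       2.508
  Δ          -0.02223    -0.06668     0.02223
  eq            2.963       1.171        2.53
  solve Keq expr → x = 0.02223; check Q = 0.5315
Then change container volume by factor 1.25 (V_new/V_old).
Step 3:
                    L           X           C
  init          2.371       0.937       2.024
  Δ           0.06982      0.2095    -0.06982
  eq            2.441       1.146       1.955
  solve Keq expr → x = -0.06982; check Q = 0.5315

Direction: reverse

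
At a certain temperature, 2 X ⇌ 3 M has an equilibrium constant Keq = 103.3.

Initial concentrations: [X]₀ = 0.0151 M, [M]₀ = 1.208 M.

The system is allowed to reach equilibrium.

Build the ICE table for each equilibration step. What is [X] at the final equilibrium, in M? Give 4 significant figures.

Q₀ = 7731 vs Keq = 103.3 ⇒ Q>K, reverse
Step 1:
                    X           M
  I            0.0151       1.208
  C           0.09346     -0.1402
  E            0.1086       1.068
  solve Keq expr → x = -0.04673; check Q = 103.3

[X]_eq = 0.1086 M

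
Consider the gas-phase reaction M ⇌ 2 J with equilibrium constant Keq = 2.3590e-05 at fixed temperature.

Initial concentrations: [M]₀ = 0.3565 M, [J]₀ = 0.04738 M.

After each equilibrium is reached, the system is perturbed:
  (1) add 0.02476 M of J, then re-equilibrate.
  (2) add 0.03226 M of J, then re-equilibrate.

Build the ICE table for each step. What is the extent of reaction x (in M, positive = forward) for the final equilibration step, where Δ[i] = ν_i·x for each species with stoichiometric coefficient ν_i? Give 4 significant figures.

Q₀ = 0.006297 vs Keq = 2.3590e-05 ⇒ Q>K, reverse
Step 1:
                   M          J
  init        0.3565    0.04738
  Δ           0.0222   -0.04439
  eq          0.3787   0.002989
  solve Keq expr → x = -0.0222; check Q = 2.3590e-05
Then add 0.02476 M of J.
Step 2:
                   M          J
  init        0.3787    0.02775
  Δ          0.01236   -0.02471
  eq          0.3911   0.003037
  solve Keq expr → x = -0.01236; check Q = 2.3590e-05
Then add 0.03226 M of J.
Step 3:
                   M          J
  init        0.3911     0.0353
  Δ           0.0161    -0.0322
  eq          0.4072   0.003099
  solve Keq expr → x = -0.0161; check Q = 2.3590e-05

x = -0.0161 M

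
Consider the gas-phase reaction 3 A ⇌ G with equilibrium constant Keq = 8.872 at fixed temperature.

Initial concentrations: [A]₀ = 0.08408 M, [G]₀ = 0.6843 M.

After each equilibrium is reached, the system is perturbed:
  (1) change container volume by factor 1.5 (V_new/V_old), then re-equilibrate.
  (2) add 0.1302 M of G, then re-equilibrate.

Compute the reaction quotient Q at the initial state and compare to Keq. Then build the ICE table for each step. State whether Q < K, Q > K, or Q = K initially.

Q₀ = 1151 vs Keq = 8.872 ⇒ Q>K, reverse
Step 1:
                   A          G
  I          0.08408     0.6843
  C           0.3183    -0.1061
  E           0.4024     0.5782
  solve Keq expr → x = -0.1061; check Q = 8.872
Then change container volume by factor 1.5 (V_new/V_old).
Step 2:
                   A          G
  I           0.2683     0.3855
  C          0.07545   -0.02515
  E           0.3437     0.3603
  solve Keq expr → x = -0.02515; check Q = 8.872
Then add 0.1302 M of G.
Step 3:
                   A          G
  I           0.3437     0.4905
  C          0.03425   -0.01142
  E            0.378     0.4791
  solve Keq expr → x = -0.01142; check Q = 8.872

Q₀ = 1151; Q > K (proceeds reverse)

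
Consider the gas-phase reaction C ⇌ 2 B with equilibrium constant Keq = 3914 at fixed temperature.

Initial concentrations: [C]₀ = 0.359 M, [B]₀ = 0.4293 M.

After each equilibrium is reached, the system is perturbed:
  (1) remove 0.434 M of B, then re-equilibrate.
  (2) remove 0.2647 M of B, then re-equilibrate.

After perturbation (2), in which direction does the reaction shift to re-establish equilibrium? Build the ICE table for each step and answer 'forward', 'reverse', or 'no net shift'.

Direction: forward

Q₀ = 0.5134 vs Keq = 3914 ⇒ Q<K, forward
Step 1:
                  C         B
  I           0.359    0.4293
  C         -0.3587    0.7173
  E       3.3591e-04     1.147
  solve Keq expr → x = 0.3587; check Q = 3914
Then remove 0.434 M of B.
Step 2:
                  C         B
  I       3.3591e-04    0.7126
  C       -2.0601e-04 4.1202e-04
  E       1.2990e-04     0.713
  solve Keq expr → x = 2.0601e-04; check Q = 3914
Then remove 0.2647 M of B.
Step 3:
                  C         B
  I       1.2990e-04    0.4483
  C       -7.8507e-05 1.5701e-04
  E       5.1392e-05    0.4485
  solve Keq expr → x = 7.8507e-05; check Q = 3914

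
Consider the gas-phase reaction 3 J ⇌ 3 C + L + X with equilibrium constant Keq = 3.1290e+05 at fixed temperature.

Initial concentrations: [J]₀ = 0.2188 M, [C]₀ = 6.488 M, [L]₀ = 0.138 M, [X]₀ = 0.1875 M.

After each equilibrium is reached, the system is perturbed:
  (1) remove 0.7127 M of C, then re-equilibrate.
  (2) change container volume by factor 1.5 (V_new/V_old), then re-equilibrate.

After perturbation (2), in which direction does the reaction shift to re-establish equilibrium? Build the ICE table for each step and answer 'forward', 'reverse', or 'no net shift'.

Q₀ = 674.6 vs Keq = 3.1290e+05 ⇒ Q<K, forward
Step 1:
                  J         C         L         X
  I          0.2188     6.488     0.138    0.1875
  C         -0.1827    0.1827   0.06091   0.06091
  E         0.03606     6.671    0.1989    0.2484
  solve Keq expr → x = 0.06091; check Q = 3.1290e+05
Then remove 0.7127 M of C.
Step 2:
                  J         C         L         X
  I         0.03606     5.958    0.1989    0.2484
  C       -0.003712  0.003712  0.001237  0.001237
  E         0.03234     5.962    0.2002    0.2497
  solve Keq expr → x = 0.001237; check Q = 3.1290e+05
Then change container volume by factor 1.5 (V_new/V_old).
Step 3:
                  J         C         L         X
  I         0.02156     3.975    0.1334    0.1664
  C       -0.004964  0.004964  0.001655  0.001655
  E          0.0166     3.979    0.1351    0.1681
  solve Keq expr → x = 0.001655; check Q = 3.1290e+05

Direction: forward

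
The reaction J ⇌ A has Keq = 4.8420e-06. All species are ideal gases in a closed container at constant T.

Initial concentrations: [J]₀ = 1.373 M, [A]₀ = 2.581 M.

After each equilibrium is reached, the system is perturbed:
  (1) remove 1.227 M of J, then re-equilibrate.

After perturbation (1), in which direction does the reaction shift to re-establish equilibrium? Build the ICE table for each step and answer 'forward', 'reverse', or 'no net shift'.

Q₀ = 1.88 vs Keq = 4.8420e-06 ⇒ Q>K, reverse
Step 1:
                  J         A
  init        1.373     2.581
  Δ           2.581    -2.581
  eq          3.954 1.9145e-05
  solve Keq expr → x = -2.581; check Q = 4.8420e-06
Then remove 1.227 M of J.
Step 2:
                  J         A
  init        2.727 1.9145e-05
  Δ       5.9411e-06 -5.9411e-06
  eq          2.727 1.3204e-05
  solve Keq expr → x = -5.9411e-06; check Q = 4.8420e-06

Direction: reverse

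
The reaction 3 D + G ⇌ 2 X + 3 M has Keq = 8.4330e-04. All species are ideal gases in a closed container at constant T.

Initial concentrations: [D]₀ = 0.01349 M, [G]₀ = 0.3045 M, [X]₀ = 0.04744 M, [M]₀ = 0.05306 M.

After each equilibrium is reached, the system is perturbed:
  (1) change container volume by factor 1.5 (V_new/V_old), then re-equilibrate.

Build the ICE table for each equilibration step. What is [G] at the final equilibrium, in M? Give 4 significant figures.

[G]_eq = 0.2085 M

Q₀ = 0.4497 vs Keq = 8.4330e-04 ⇒ Q>K, reverse
Step 1:
                   D          G          X          M
  I          0.01349     0.3045    0.04744    0.05306
  C          0.02643   0.008809   -0.01762   -0.02643
  E          0.03992     0.3133    0.02982    0.02663
  solve Keq expr → x = -0.008809; check Q = 8.4330e-04
Then change container volume by factor 1.5 (V_new/V_old).
Step 2:
                   D          G          X          M
  I          0.02661     0.2089    0.01988    0.01776
  C        -0.001171 -3.9029e-04 7.8059e-04   0.001171
  E          0.02544     0.2085    0.02066    0.01893
  solve Keq expr → x = 3.9029e-04; check Q = 8.4330e-04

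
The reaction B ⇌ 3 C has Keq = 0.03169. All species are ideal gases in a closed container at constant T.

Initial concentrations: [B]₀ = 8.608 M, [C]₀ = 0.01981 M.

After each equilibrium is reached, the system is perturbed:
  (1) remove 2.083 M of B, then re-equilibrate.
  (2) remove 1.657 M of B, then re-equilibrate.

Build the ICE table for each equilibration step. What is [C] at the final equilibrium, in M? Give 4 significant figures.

Q₀ = 9.0313e-07 vs Keq = 0.03169 ⇒ Q<K, forward
Step 1:
                   B          C
  init         8.608    0.01981
  Δ          -0.2078     0.6235
  eq             8.4     0.6433
  solve Keq expr → x = 0.2078; check Q = 0.03169
Then remove 2.083 M of B.
Step 2:
                   B          C
  init         6.317     0.6433
  Δ          0.01923    -0.0577
  eq           6.336     0.5856
  solve Keq expr → x = -0.01923; check Q = 0.03169
Then remove 1.657 M of B.
Step 3:
                   B          C
  init         4.679     0.5856
  Δ          0.01853   -0.05558
  eq           4.698       0.53
  solve Keq expr → x = -0.01853; check Q = 0.03169

[C]_eq = 0.53 M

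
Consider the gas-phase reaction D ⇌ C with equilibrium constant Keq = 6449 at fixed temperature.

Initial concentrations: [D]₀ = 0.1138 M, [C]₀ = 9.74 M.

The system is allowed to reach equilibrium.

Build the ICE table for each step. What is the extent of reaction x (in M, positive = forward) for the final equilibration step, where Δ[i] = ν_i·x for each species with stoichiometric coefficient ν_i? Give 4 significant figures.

x = 0.1123 M

Q₀ = 85.59 vs Keq = 6449 ⇒ Q<K, forward
Step 1:
                   D          C
  I           0.1138       9.74
  C          -0.1123     0.1123
  E         0.001528      9.852
  solve Keq expr → x = 0.1123; check Q = 6449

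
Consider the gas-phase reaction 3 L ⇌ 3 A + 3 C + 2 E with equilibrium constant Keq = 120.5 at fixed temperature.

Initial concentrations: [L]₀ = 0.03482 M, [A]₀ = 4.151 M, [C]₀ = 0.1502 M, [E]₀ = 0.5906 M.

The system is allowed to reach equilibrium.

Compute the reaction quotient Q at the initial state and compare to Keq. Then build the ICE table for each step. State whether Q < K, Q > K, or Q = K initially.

Q₀ = 2002; Q > K (proceeds reverse)

Q₀ = 2002 vs Keq = 120.5 ⇒ Q>K, reverse
Step 1:
                  L         A         C         E
  Initial   0.03482     4.151    0.1502    0.5906
  Change    0.03254  -0.03254  -0.03254  -0.02169
  Equil     0.06736     4.118    0.1177    0.5689
  solve Keq expr → x = -0.01085; check Q = 120.5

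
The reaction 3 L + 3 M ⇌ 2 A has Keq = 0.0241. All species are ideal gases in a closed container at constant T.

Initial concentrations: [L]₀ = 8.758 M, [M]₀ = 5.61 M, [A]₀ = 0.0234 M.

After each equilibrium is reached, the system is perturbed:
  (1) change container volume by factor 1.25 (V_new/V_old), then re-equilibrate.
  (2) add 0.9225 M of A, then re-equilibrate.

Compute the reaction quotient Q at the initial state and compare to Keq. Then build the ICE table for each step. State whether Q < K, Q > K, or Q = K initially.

Q₀ = 4.6167e-09 vs Keq = 0.0241 ⇒ Q<K, forward
Step 1:
                    L           M           A
  Initial       8.758        5.61      0.0234
  Change       -4.131      -4.131       2.754
  Equil         4.627       1.479       2.778
  solve Keq expr → x = 1.377; check Q = 0.0241
Then change container volume by factor 1.25 (V_new/V_old).
Step 2:
                    L           M           A
  Initial       3.701       1.183       2.222
  Change       0.2401      0.2401     -0.1601
  Equil         3.941       1.423       2.062
  solve Keq expr → x = -0.08004; check Q = 0.0241
Then add 0.9225 M of A.
Step 3:
                    L           M           A
  Initial       3.941       1.423       2.985
  Change       0.2348      0.2348     -0.1565
  Equil         4.176       1.658       2.828
  solve Keq expr → x = -0.07827; check Q = 0.0241

Q₀ = 4.6167e-09; Q < K (proceeds forward)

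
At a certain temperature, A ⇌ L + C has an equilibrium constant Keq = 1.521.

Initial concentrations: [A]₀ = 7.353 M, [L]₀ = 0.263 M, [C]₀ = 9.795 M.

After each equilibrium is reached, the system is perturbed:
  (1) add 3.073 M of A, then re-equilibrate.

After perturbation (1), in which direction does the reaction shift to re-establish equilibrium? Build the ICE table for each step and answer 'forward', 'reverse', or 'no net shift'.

Direction: forward

Q₀ = 0.3503 vs Keq = 1.521 ⇒ Q<K, forward
Step 1:
                    A           L           C
  init          7.353       0.263       9.795
  Δ            -0.701       0.701       0.701
  eq            6.652       0.964        10.5
  solve Keq expr → x = 0.701; check Q = 1.521
Then add 3.073 M of A.
Step 2:
                    A           L           C
  init          9.725       0.964        10.5
  Δ           -0.3506      0.3506      0.3506
  eq            9.374       1.315       10.85
  solve Keq expr → x = 0.3506; check Q = 1.521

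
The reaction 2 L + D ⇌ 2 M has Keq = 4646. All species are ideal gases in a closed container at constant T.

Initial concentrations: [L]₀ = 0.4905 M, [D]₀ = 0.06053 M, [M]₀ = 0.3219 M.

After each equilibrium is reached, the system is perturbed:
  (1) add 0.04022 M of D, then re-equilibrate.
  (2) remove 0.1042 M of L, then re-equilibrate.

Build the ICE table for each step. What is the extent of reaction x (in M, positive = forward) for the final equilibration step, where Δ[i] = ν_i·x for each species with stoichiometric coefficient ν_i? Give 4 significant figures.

Q₀ = 7.115 vs Keq = 4646 ⇒ Q<K, forward
Step 1:
                   L          D          M
  Initial     0.4905    0.06053     0.3219
  Change     -0.1204   -0.06022     0.1204
  Equil       0.3701 3.0755e-04     0.4423
  solve Keq expr → x = 0.06022; check Q = 4646
Then add 0.04022 M of D.
Step 2:
                   L          D          M
  Initial     0.3701    0.04053     0.4423
  Change    -0.07966   -0.03983    0.07966
  Equil       0.2904 6.9552e-04      0.522
  solve Keq expr → x = 0.03983; check Q = 4646
Then remove 0.1042 M of L.
Step 3:
                   L          D          M
  Initial     0.1862 6.9552e-04      0.522
  Change    0.001901 9.5025e-04  -0.001901
  Equil       0.1881   0.001646     0.5201
  solve Keq expr → x = -9.5025e-04; check Q = 4646

x = -9.5025e-04 M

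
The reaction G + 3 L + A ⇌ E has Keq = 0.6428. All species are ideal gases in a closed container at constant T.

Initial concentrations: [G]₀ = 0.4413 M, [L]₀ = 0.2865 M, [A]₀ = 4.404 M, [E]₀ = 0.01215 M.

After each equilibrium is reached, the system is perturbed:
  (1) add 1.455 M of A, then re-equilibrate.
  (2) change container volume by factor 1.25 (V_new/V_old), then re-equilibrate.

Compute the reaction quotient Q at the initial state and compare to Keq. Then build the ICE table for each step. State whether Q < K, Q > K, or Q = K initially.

Q₀ = 0.2658; Q < K (proceeds forward)

Q₀ = 0.2658 vs Keq = 0.6428 ⇒ Q<K, forward
Step 1:
                  G         L         A         E
  I          0.4413    0.2865     4.404   0.01215
  C       -0.009107  -0.02732 -0.009107  0.009107
  E          0.4322    0.2592     4.395   0.02126
  solve Keq expr → x = 0.009107; check Q = 0.6428
Then add 1.455 M of A.
Step 2:
                  G         L         A         E
  I          0.4322    0.2592      5.85   0.02126
  C        -0.00351  -0.01053  -0.00351   0.00351
  E          0.4287    0.2487     5.846   0.02477
  solve Keq expr → x = 0.00351; check Q = 0.6428
Then change container volume by factor 1.25 (V_new/V_old).
Step 3:
                  G         L         A         E
  I          0.3429    0.1989     4.677   0.01981
  C         0.00807   0.02421   0.00807  -0.00807
  E           0.351    0.2231     4.685   0.01174
  solve Keq expr → x = -0.00807; check Q = 0.6428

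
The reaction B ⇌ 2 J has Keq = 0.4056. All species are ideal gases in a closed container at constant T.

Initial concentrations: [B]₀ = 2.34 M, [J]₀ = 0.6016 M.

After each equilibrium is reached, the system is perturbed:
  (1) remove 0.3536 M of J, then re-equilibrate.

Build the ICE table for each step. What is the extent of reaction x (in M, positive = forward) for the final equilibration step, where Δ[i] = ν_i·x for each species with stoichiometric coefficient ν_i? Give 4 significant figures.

x = 0.1593 M

Q₀ = 0.1547 vs Keq = 0.4056 ⇒ Q<K, forward
Step 1:
                  B         J
  init         2.34    0.6016
  Δ         -0.1684    0.3369
  eq          2.172    0.9385
  solve Keq expr → x = 0.1684; check Q = 0.4056
Then remove 0.3536 M of J.
Step 2:
                  B         J
  init        2.172    0.5849
  Δ         -0.1593    0.3185
  eq          2.012    0.9034
  solve Keq expr → x = 0.1593; check Q = 0.4056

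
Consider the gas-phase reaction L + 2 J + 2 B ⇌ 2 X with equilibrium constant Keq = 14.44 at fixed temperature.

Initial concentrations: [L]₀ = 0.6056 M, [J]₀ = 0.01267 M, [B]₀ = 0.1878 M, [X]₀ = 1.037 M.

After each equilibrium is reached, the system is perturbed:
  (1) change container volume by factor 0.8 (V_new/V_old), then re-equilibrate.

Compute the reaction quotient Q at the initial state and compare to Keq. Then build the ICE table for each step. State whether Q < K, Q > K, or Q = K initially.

Q₀ = 3.1364e+05 vs Keq = 14.44 ⇒ Q>K, reverse
Step 1:
                    L           J           B           X
  Initial      0.6056     0.01267      0.1878       1.037
  Change       0.1788      0.3575      0.3575     -0.3575
  Equil        0.7844      0.3702      0.5453      0.6795
  solve Keq expr → x = -0.1788; check Q = 14.44
Then change container volume by factor 0.8 (V_new/V_old).
Step 2:
                    L           J           B           X
  Initial      0.9805      0.4628      0.6817      0.8493
  Change     -0.03182    -0.06364    -0.06364     0.06364
  Equil        0.9486      0.3991       0.618       0.913
  solve Keq expr → x = 0.03182; check Q = 14.44

Q₀ = 3.1364e+05; Q > K (proceeds reverse)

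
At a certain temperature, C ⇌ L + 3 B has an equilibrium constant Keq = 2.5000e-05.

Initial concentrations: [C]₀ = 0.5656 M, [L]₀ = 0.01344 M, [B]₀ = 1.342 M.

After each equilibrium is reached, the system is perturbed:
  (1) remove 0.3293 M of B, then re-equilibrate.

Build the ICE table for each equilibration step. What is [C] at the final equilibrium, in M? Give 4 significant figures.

Q₀ = 0.05743 vs Keq = 2.5000e-05 ⇒ Q>K, reverse
Step 1:
                   C          L          B
  init        0.5656    0.01344      1.342
  Δ          0.01343   -0.01343    -0.0403
  eq           0.579 6.5631e-06      1.302
  solve Keq expr → x = -0.01343; check Q = 2.5000e-05
Then remove 0.3293 M of B.
Step 2:
                   C          L          B
  init         0.579 6.5631e-06     0.9724
  Δ       -9.1791e-06 9.1791e-06 2.7537e-05
  eq           0.579 1.5742e-05     0.9724
  solve Keq expr → x = 9.1791e-06; check Q = 2.5000e-05

[C]_eq = 0.579 M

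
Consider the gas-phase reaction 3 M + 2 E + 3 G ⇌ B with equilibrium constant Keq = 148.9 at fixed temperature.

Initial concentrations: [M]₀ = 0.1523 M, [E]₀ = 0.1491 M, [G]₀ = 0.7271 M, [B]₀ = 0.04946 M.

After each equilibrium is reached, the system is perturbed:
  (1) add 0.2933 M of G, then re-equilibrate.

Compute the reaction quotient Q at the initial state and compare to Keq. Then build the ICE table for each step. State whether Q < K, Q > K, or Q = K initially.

Q₀ = 1638; Q > K (proceeds reverse)

Q₀ = 1638 vs Keq = 148.9 ⇒ Q>K, reverse
Step 1:
                    M           E           G           B
  I            0.1523      0.1491      0.7271     0.04946
  C           0.06468     0.04312     0.06468    -0.02156
  E             0.217      0.1922      0.7918      0.0279
  solve Keq expr → x = -0.02156; check Q = 148.9
Then add 0.2933 M of G.
Step 2:
                    M           E           G           B
  I             0.217      0.1922       1.085      0.0279
  C          -0.02686     -0.0179    -0.02686    0.008952
  E            0.1901      0.1743       1.058     0.03685
  solve Keq expr → x = 0.008952; check Q = 148.9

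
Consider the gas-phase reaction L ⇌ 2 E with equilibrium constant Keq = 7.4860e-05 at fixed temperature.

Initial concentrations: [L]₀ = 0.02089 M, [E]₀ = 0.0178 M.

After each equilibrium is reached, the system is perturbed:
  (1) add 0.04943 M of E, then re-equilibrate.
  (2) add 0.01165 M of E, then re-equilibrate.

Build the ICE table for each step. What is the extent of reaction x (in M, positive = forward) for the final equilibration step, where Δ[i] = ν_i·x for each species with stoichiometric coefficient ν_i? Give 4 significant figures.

Q₀ = 0.01517 vs Keq = 7.4860e-05 ⇒ Q>K, reverse
Step 1:
                    L           E
  init        0.02089      0.0178
  Δ          0.008163    -0.01633
  eq          0.02905    0.001475
  solve Keq expr → x = -0.008163; check Q = 7.4860e-05
Then add 0.04943 M of E.
Step 2:
                    L           E
  init        0.02905      0.0509
  Δ           0.02445     -0.0489
  eq           0.0535    0.002001
  solve Keq expr → x = -0.02445; check Q = 7.4860e-05
Then add 0.01165 M of E.
Step 3:
                    L           E
  init         0.0535     0.01365
  Δ          0.005772    -0.01154
  eq          0.05928    0.002107
  solve Keq expr → x = -0.005772; check Q = 7.4860e-05

x = -0.005772 M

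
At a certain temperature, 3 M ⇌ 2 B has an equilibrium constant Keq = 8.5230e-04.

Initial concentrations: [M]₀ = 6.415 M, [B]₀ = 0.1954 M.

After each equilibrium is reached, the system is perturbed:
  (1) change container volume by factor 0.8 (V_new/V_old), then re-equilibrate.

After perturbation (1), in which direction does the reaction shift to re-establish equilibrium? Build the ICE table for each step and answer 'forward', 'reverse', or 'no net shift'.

Direction: forward

Q₀ = 1.4463e-04 vs Keq = 8.5230e-04 ⇒ Q<K, forward
Step 1:
                   M          B
  I            6.415     0.1954
  C          -0.3595     0.2396
  E            6.056      0.435
  solve Keq expr → x = 0.1198; check Q = 8.5230e-04
Then change container volume by factor 0.8 (V_new/V_old).
Step 2:
                   M          B
  I            7.569     0.5438
  C         -0.08158    0.05438
  E            7.488     0.5982
  solve Keq expr → x = 0.02719; check Q = 8.5230e-04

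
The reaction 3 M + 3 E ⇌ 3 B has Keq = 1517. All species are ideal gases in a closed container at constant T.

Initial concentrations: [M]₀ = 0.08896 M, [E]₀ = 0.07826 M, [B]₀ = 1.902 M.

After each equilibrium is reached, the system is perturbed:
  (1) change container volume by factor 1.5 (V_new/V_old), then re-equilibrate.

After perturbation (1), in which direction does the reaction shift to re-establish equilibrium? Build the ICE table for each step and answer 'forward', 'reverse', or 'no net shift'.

Q₀ = 2.0390e+07 vs Keq = 1517 ⇒ Q>K, reverse
Step 1:
                   M          E          B
  I          0.08896    0.07826      1.902
  C           0.2909     0.2909    -0.2909
  E           0.3798     0.3691      1.611
  solve Keq expr → x = -0.09696; check Q = 1517
Then change container volume by factor 1.5 (V_new/V_old).
Step 2:
                   M          E          B
  I           0.2532     0.2461      1.074
  C          0.04904    0.04904   -0.04904
  E           0.3023     0.2951      1.025
  solve Keq expr → x = -0.01635; check Q = 1517

Direction: reverse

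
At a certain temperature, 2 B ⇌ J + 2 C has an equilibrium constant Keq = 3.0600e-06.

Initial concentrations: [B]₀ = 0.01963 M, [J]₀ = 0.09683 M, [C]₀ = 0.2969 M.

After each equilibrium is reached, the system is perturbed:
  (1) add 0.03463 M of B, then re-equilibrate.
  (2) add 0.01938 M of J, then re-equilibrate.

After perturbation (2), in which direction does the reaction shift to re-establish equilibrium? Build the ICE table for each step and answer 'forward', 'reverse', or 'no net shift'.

Q₀ = 22.15 vs Keq = 3.0600e-06 ⇒ Q>K, reverse
Step 1:
                    B           J           C
  I           0.01963     0.09683      0.2969
  C            0.1936    -0.09682     -0.1936
  E            0.2133  1.3051e-05      0.1033
  solve Keq expr → x = -0.09682; check Q = 3.0600e-06
Then add 0.03463 M of B.
Step 2:
                    B           J           C
  I            0.2479  1.3051e-05      0.1033
  C       -9.1563e-06  4.5781e-06  9.1563e-06
  E            0.2479  1.7629e-05      0.1033
  solve Keq expr → x = 4.5781e-06; check Q = 3.0600e-06
Then add 0.01938 M of J.
Step 3:
                    B           J           C
  I            0.2479      0.0194      0.1033
  C           0.03867    -0.01934    -0.03867
  E            0.2866  6.0212e-05      0.0646
  solve Keq expr → x = -0.01934; check Q = 3.0600e-06

Direction: reverse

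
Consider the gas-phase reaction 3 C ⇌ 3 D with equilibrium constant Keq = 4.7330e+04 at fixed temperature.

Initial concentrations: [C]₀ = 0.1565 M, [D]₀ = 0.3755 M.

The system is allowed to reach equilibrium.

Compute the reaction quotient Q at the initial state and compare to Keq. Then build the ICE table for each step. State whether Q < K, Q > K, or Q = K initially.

Q₀ = 13.81 vs Keq = 4.7330e+04 ⇒ Q<K, forward
Step 1:
                  C         D
  Initial    0.1565    0.3755
  Change    -0.1422    0.1422
  Equil     0.01431    0.5177
  solve Keq expr → x = 0.0474; check Q = 4.7330e+04

Q₀ = 13.81; Q < K (proceeds forward)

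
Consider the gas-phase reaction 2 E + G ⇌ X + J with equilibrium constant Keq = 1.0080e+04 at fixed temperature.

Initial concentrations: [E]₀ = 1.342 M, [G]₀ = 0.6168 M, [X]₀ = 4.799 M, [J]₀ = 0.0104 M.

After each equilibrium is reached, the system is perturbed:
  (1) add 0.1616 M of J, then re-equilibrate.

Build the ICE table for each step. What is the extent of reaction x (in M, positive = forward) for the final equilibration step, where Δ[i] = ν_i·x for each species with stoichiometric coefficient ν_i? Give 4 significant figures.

Q₀ = 0.04493 vs Keq = 1.0080e+04 ⇒ Q<K, forward
Step 1:
                   E          G          X          J
  I            1.342     0.6168      4.799     0.0104
  C           -1.201    -0.6004     0.6004     0.6004
  E           0.1412    0.01641      5.399     0.6108
  solve Keq expr → x = 0.6004; check Q = 1.0080e+04
Then add 0.1616 M of J.
Step 2:
                   E          G          X          J
  I           0.1412    0.01641      5.399     0.7724
  C         0.005482   0.002741  -0.002741  -0.002741
  E           0.1467    0.01915      5.397     0.7697
  solve Keq expr → x = -0.002741; check Q = 1.0080e+04

x = -0.002741 M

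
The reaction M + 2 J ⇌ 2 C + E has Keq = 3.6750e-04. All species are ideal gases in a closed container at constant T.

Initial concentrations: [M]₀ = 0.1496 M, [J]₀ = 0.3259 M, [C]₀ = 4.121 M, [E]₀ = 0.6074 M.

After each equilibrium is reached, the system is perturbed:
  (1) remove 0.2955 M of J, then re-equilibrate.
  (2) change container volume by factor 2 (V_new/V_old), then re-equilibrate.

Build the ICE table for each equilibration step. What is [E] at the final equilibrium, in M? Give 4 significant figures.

[E]_eq = 2.5528e-05 M

Q₀ = 649.2 vs Keq = 3.6750e-04 ⇒ Q>K, reverse
Step 1:
                   M          J          C          E
  init        0.1496     0.3259      4.121     0.6074
  Δ           0.6073      1.215     -1.215    -0.6073
  eq          0.7569      1.541      2.906 7.8155e-05
  solve Keq expr → x = -0.6073; check Q = 3.6750e-04
Then remove 0.2955 M of J.
Step 2:
                   M          J          C          E
  init        0.7569      1.245      2.906 7.8155e-05
  Δ       2.7099e-05 5.4198e-05 -5.4198e-05 -2.7099e-05
  eq          0.7569      1.245      2.906 5.1056e-05
  solve Keq expr → x = -2.7099e-05; check Q = 3.6750e-04
Then change container volume by factor 2 (V_new/V_old).
Step 3:
                   M          J          C          E
  init        0.3785     0.6225      1.453 2.5528e-05
  Δ                0          0          0          0
  eq          0.3785     0.6225      1.453 2.5528e-05
  solve Keq expr → x = 0; check Q = 3.6750e-04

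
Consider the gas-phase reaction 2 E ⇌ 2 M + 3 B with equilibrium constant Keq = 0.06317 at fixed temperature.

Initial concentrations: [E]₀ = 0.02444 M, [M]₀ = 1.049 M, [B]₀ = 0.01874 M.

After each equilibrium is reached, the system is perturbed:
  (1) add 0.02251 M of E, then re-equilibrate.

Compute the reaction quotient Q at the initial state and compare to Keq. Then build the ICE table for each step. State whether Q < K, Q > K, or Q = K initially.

Q₀ = 0.01212 vs Keq = 0.06317 ⇒ Q<K, forward
Step 1:
                  E         M         B
  init      0.02444     1.049   0.01874
  Δ       -0.005631  0.005631  0.008446
  eq        0.01881     1.055   0.02719
  solve Keq expr → x = 0.002815; check Q = 0.06317
Then add 0.02251 M of E.
Step 2:
                  E         M         B
  init      0.04132     1.055   0.02719
  Δ       -0.008179  0.008179   0.01227
  eq        0.03314     1.063   0.03945
  solve Keq expr → x = 0.00409; check Q = 0.06317

Q₀ = 0.01212; Q < K (proceeds forward)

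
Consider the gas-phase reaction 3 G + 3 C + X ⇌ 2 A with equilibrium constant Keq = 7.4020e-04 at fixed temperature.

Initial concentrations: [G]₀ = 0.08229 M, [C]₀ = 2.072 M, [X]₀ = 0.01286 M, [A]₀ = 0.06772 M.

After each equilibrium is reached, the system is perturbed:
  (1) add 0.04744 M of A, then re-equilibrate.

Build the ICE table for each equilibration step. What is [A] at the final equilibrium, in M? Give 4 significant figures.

[A]_eq = 0.003003 M

Q₀ = 71.94 vs Keq = 7.4020e-04 ⇒ Q>K, reverse
Step 1:
                    G           C           X           A
  init        0.08229       2.072     0.01286     0.06772
  Δ           0.09941     0.09941     0.03314    -0.06627
  eq           0.1817       2.171       0.046    0.001446
  solve Keq expr → x = -0.03314; check Q = 7.4020e-04
Then add 0.04744 M of A.
Step 2:
                    G           C           X           A
  init         0.1817       2.171       0.046     0.04889
  Δ           0.06882     0.06882     0.02294    -0.04588
  eq           0.2505        2.24     0.06894    0.003003
  solve Keq expr → x = -0.02294; check Q = 7.4020e-04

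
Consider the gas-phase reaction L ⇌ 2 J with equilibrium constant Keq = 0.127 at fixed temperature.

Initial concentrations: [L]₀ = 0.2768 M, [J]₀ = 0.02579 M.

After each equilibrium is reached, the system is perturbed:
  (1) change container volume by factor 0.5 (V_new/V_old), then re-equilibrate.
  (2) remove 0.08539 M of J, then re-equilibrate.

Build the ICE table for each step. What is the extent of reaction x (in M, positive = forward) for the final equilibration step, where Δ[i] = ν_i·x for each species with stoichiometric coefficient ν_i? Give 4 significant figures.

x = 0.03764 M

Q₀ = 0.002403 vs Keq = 0.127 ⇒ Q<K, forward
Step 1:
                    L           J
  Initial      0.2768     0.02579
  Change     -0.06844      0.1369
  Equil        0.2084      0.1627
  solve Keq expr → x = 0.06844; check Q = 0.127
Then change container volume by factor 0.5 (V_new/V_old).
Step 2:
                    L           J
  Initial      0.4167      0.3253
  Change      0.04199    -0.08398
  Equil        0.4587      0.2414
  solve Keq expr → x = -0.04199; check Q = 0.127
Then remove 0.08539 M of J.
Step 3:
                    L           J
  Initial      0.4587       0.156
  Change     -0.03764     0.07528
  Equil        0.4211      0.2312
  solve Keq expr → x = 0.03764; check Q = 0.127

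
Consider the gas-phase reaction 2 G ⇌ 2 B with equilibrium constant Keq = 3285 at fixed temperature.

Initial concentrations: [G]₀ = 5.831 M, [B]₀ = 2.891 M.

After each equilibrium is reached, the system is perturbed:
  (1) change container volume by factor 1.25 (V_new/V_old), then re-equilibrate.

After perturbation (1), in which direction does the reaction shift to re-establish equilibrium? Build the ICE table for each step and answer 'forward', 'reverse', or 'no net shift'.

Q₀ = 0.2458 vs Keq = 3285 ⇒ Q<K, forward
Step 1:
                    G           B
  init          5.831       2.891
  Δ            -5.681       5.681
  eq           0.1496       8.572
  solve Keq expr → x = 2.841; check Q = 3285
Then change container volume by factor 1.25 (V_new/V_old).
Step 2:
                    G           B
  init         0.1197       6.858
  Δ                 0           0
  eq           0.1197       6.858
  solve Keq expr → x = 0; check Q = 3285

Direction: no net shift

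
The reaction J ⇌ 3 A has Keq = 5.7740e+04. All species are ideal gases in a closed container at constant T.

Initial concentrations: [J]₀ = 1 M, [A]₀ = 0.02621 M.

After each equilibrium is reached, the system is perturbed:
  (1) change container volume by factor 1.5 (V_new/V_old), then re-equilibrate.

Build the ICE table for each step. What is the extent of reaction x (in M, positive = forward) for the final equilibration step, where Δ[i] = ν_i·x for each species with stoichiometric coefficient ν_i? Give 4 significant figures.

x = 1.7740e-04 M

Q₀ = 1.8005e-05 vs Keq = 5.7740e+04 ⇒ Q<K, forward
Step 1:
                   J          A
  init             1    0.02621
  Δ          -0.9995      2.999
  eq      4.7929e-04      3.025
  solve Keq expr → x = 0.9995; check Q = 5.7740e+04
Then change container volume by factor 1.5 (V_new/V_old).
Step 2:
                   J          A
  init    3.1953e-04      2.017
  Δ       -1.7740e-04 5.3221e-04
  eq      1.4213e-04      2.017
  solve Keq expr → x = 1.7740e-04; check Q = 5.7740e+04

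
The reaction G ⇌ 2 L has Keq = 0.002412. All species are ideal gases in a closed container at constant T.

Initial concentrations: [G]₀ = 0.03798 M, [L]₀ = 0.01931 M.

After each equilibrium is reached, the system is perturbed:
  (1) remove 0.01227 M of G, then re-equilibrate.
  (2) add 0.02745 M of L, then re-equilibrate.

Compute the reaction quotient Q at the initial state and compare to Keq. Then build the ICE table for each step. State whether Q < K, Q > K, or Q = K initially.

Q₀ = 0.009818 vs Keq = 0.002412 ⇒ Q>K, reverse
Step 1:
                   G          L
  I          0.03798    0.01931
  C         0.004589  -0.009177
  E          0.04257    0.01013
  solve Keq expr → x = -0.004589; check Q = 0.002412
Then remove 0.01227 M of G.
Step 2:
                   G          L
  I           0.0303    0.01013
  C       7.4020e-04   -0.00148
  E          0.03104   0.008652
  solve Keq expr → x = -7.4020e-04; check Q = 0.002412
Then add 0.02745 M of L.
Step 3:
                   G          L
  I          0.03104     0.0361
  C           0.0129   -0.02581
  E          0.04394     0.0103
  solve Keq expr → x = -0.0129; check Q = 0.002412

Q₀ = 0.009818; Q > K (proceeds reverse)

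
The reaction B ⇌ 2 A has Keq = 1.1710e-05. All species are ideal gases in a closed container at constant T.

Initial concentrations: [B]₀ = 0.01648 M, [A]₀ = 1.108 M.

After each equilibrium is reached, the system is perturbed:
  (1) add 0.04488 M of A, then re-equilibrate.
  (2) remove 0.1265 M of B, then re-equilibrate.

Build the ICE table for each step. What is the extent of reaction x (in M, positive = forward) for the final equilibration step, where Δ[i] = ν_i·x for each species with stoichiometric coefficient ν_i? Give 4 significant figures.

Q₀ = 74.49 vs Keq = 1.1710e-05 ⇒ Q>K, reverse
Step 1:
                  B         A
  init      0.01648     1.108
  Δ          0.5527    -1.105
  eq         0.5692  0.002582
  solve Keq expr → x = -0.5527; check Q = 1.1710e-05
Then add 0.04488 M of A.
Step 2:
                  B         A
  init       0.5692   0.04746
  Δ         0.02241  -0.04483
  eq         0.5916  0.002632
  solve Keq expr → x = -0.02241; check Q = 1.1710e-05
Then remove 0.1265 M of B.
Step 3:
                  B         A
  init       0.4651  0.002632
  Δ       1.4897e-04 -2.9793e-04
  eq         0.4653  0.002334
  solve Keq expr → x = -1.4897e-04; check Q = 1.1710e-05

x = -1.4897e-04 M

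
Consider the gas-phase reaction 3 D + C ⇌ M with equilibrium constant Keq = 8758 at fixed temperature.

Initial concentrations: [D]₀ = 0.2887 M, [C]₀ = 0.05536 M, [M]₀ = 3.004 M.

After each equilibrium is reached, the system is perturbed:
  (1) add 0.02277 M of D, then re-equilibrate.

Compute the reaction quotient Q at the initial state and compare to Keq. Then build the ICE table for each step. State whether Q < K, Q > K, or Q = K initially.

Q₀ = 2255; Q < K (proceeds forward)

Q₀ = 2255 vs Keq = 8758 ⇒ Q<K, forward
Step 1:
                   D          C          M
  init        0.2887    0.05536      3.004
  Δ          -0.0687    -0.0229     0.0229
  eq            0.22    0.03246      3.027
  solve Keq expr → x = 0.0229; check Q = 8758
Then add 0.02277 M of D.
Step 2:
                   D          C          M
  init        0.2428    0.03246      3.027
  Δ         -0.01242  -0.004141   0.004141
  eq          0.2303    0.02832      3.031
  solve Keq expr → x = 0.004141; check Q = 8758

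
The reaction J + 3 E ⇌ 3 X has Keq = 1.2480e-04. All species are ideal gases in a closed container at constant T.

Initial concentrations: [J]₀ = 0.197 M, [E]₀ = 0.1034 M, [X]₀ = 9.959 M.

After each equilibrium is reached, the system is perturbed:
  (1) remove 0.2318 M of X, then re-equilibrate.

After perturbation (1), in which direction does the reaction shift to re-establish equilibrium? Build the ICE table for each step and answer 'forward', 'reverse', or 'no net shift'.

Q₀ = 4.5354e+06 vs Keq = 1.2480e-04 ⇒ Q>K, reverse
Step 1:
                    J           E           X
  init          0.197      0.1034       9.959
  Δ             3.088       9.263      -9.263
  eq            3.285       9.367      0.6958
  solve Keq expr → x = -3.088; check Q = 1.2480e-04
Then remove 0.2318 M of X.
Step 2:
                    J           E           X
  init          3.285       9.367       0.464
  Δ          -0.07041     -0.2112      0.2112
  eq            3.214       9.155      0.6752
  solve Keq expr → x = 0.07041; check Q = 1.2480e-04

Direction: forward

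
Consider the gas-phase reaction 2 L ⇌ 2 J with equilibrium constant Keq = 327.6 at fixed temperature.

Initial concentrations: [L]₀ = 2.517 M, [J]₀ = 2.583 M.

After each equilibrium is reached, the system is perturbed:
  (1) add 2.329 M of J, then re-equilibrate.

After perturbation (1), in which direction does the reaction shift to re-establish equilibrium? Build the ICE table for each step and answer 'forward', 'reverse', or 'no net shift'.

Q₀ = 1.053 vs Keq = 327.6 ⇒ Q<K, forward
Step 1:
                  L         J
  I           2.517     2.583
  C           -2.25      2.25
  E           0.267     4.833
  solve Keq expr → x = 1.125; check Q = 327.6
Then add 2.329 M of J.
Step 2:
                  L         J
  I           0.267     7.162
  C          0.1219   -0.1219
  E           0.389      7.04
  solve Keq expr → x = -0.06097; check Q = 327.6

Direction: reverse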